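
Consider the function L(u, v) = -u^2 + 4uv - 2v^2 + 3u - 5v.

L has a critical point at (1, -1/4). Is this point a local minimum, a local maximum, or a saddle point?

saddle point

The Hessian of L is constant: H = [[-2, 4], [4, -4]].
det(H) = (-2)·(-4) − 4² = -8.
Since det(H) < 0, H is indefinite and the critical point is a saddle point.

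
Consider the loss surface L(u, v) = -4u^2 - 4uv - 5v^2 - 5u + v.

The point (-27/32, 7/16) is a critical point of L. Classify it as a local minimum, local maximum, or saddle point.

local maximum

The Hessian of L is constant: H = [[-8, -4], [-4, -10]].
det(H) = (-8)·(-10) − (-4)² = 64.
det(H) > 0 and tr(H) = -18 < 0, so H is negative definite and the point is a local maximum.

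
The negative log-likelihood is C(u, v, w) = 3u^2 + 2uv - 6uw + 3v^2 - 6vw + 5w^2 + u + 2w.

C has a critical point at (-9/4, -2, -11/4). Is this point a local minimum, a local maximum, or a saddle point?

local minimum

The Hessian is constant: H = [[6, 2, -6], [2, 6, -6], [-6, -6, 10]].
Leading principal minors: Δ₁ = 6, Δ₂ = 32, Δ₃ = 32.
All leading minors are positive, so H is positive definite: a local minimum.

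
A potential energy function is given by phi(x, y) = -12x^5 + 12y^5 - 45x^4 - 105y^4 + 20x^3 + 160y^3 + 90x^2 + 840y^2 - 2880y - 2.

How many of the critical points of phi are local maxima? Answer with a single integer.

4

phi separates as a function of x plus a function of y, so ∇phi=0 decouples.
∂phi/∂x = -60x(x - 1)(x + 1)(x + 3) = 0 at x ∈ {-3, -1, 0, 1}; ∂phi/∂y = 60(y - 4)(y - 3)(y - 2)(y + 2) = 0 at y ∈ {-2, 2, 3, 4}.
The Hessian is diagonal: diag(phi_xx, phi_yy). Second derivatives: phi_xx(-3)=1440, phi_xx(-1)=-240, phi_xx(0)=180, phi_xx(1)=-480; phi_yy(-2)=-7200, phi_yy(2)=480, phi_yy(3)=-300, phi_yy(4)=720.
Local maxima occur where both diagonal entries negative: (-1, -2), (-1, 3), (1, -2), (1, 3). Count: 4.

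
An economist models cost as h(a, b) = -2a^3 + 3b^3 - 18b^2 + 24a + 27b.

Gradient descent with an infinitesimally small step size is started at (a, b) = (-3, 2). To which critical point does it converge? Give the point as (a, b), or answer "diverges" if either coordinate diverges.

(-2, 3)

h is separable, so gradient descent decouples: a follows -∂h/∂a, b follows -∂h/∂b.
∂h/∂a = -6(a - 2)(a + 2); at a=-3 this is -30, so a increases.
∂h/∂b = 9(b - 3)(b - 1); at b=2 this is -9, so b increases.
a converges to its nearest critical value -2 (a local min of the a-part); b converges to 3. The iterate converges to (-2, 3).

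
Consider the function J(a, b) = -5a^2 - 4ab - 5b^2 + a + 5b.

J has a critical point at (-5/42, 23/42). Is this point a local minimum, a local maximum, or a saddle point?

The Hessian of J is constant: H = [[-10, -4], [-4, -10]].
det(H) = (-10)·(-10) − (-4)² = 84.
det(H) > 0 and tr(H) = -20 < 0, so H is negative definite and the point is a local maximum.

local maximum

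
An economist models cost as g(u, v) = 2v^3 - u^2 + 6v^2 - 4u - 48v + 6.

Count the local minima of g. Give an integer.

g separates as a function of u plus a function of v, so ∇g=0 decouples.
∂g/∂u = -2(u + 2) = 0 at u ∈ {-2}; ∂g/∂v = 6(v - 2)(v + 4) = 0 at v ∈ {-4, 2}.
The Hessian is diagonal: diag(g_uu, g_vv). Second derivatives: g_uu(-2)=-2; g_vv(-4)=-36, g_vv(2)=36.
Local minima occur where both diagonal entries positive: none. Count: 0.

0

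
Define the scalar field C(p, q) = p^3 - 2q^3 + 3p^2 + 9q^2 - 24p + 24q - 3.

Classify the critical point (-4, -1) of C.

saddle point

The mixed partial ∂²C/∂p∂q is 0, so the Hessian at any point is diag(C_pp, C_qq) = diag(6(p + 1), 6(-2q + 3)).
At (-4, -1): H = diag(-18, 30).
The eigenvalues have opposite signs, so H is indefinite: a saddle point.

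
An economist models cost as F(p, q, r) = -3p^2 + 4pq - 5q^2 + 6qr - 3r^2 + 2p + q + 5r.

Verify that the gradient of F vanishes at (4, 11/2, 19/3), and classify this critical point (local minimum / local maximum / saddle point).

local maximum

∇F = (-6p + 4q + 2, 4p - 10q + 6r + 1, 6q - 6r + 5); substituting (4, 11/2, 19/3) gives ∇F = (0, 0, 0), so (4, 11/2, 19/3) is indeed a critical point.
The Hessian is constant: H = [[-6, 4, 0], [4, -10, 6], [0, 6, -6]].
Leading principal minors: Δ₁ = -6, Δ₂ = 44, Δ₃ = -48.
The minors alternate sign starting negative (−, +, −), so H is negative definite: a local maximum.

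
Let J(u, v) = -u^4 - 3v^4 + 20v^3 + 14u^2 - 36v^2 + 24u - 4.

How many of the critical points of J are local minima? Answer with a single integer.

1

J separates as a function of u plus a function of v, so ∇J=0 decouples.
∂J/∂u = -4(u - 3)(u + 1)(u + 2) = 0 at u ∈ {-2, -1, 3}; ∂J/∂v = -12v(v - 3)(v - 2) = 0 at v ∈ {0, 2, 3}.
The Hessian is diagonal: diag(J_uu, J_vv). Second derivatives: J_uu(-2)=-20, J_uu(-1)=16, J_uu(3)=-80; J_vv(0)=-72, J_vv(2)=24, J_vv(3)=-36.
Local minima occur where both diagonal entries positive: (-1, 2). Count: 1.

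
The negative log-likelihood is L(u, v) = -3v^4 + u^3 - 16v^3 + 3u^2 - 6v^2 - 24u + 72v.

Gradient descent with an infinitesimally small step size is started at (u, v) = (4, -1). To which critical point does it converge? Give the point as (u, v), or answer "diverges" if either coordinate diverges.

L is separable, so gradient descent decouples: u follows -∂L/∂u, v follows -∂L/∂v.
∂L/∂u = 3(u - 2)(u + 4); at u=4 this is 48, so u decreases.
∂L/∂v = -12(v - 1)(v + 2)(v + 3); at v=-1 this is 48, so v decreases.
u converges to its nearest critical value 2 (a local min of the u-part); v converges to -2. The iterate converges to (2, -2).

(2, -2)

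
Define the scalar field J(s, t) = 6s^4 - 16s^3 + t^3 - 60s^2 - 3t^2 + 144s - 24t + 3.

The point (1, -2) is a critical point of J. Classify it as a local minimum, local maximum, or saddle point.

The mixed partial ∂²J/∂s∂t is 0, so the Hessian at any point is diag(J_ss, J_tt) = diag(24(3s^2 - 4s - 5), 6(t - 1)).
At (1, -2): H = diag(-144, -18).
Both eigenvalues are negative, so H is negative definite: a local maximum.

local maximum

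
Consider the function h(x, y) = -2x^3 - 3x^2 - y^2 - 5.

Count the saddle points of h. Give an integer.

h separates as a function of x plus a function of y, so ∇h=0 decouples.
∂h/∂x = -6x(x + 1) = 0 at x ∈ {-1, 0}; ∂h/∂y = -2y = 0 at y ∈ {0}.
The Hessian is diagonal: diag(h_xx, h_yy). Second derivatives: h_xx(-1)=6, h_xx(0)=-6; h_yy(0)=-2.
Saddle points occur where the two diagonal entries have opposite signs: (-1, 0). Count: 1.

1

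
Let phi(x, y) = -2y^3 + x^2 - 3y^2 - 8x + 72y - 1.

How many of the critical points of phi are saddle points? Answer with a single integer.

1

phi separates as a function of x plus a function of y, so ∇phi=0 decouples.
∂phi/∂x = 2(x - 4) = 0 at x ∈ {4}; ∂phi/∂y = -6(y - 3)(y + 4) = 0 at y ∈ {-4, 3}.
The Hessian is diagonal: diag(phi_xx, phi_yy). Second derivatives: phi_xx(4)=2; phi_yy(-4)=42, phi_yy(3)=-42.
Saddle points occur where the two diagonal entries have opposite signs: (4, 3). Count: 1.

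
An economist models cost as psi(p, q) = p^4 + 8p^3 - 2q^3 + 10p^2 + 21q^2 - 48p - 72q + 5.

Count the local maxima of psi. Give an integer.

1

psi separates as a function of p plus a function of q, so ∇psi=0 decouples.
∂psi/∂p = 4(p - 1)(p + 3)(p + 4) = 0 at p ∈ {-4, -3, 1}; ∂psi/∂q = -6(q - 4)(q - 3) = 0 at q ∈ {3, 4}.
The Hessian is diagonal: diag(psi_pp, psi_qq). Second derivatives: psi_pp(-4)=20, psi_pp(-3)=-16, psi_pp(1)=80; psi_qq(3)=6, psi_qq(4)=-6.
Local maxima occur where both diagonal entries negative: (-3, 4). Count: 1.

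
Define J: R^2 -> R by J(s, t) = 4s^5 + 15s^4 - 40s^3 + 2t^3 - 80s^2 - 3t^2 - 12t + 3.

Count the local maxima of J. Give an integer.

J separates as a function of s plus a function of t, so ∇J=0 decouples.
∂J/∂s = 20s(s - 2)(s + 1)(s + 4) = 0 at s ∈ {-4, -1, 0, 2}; ∂J/∂t = 6(t - 2)(t + 1) = 0 at t ∈ {-1, 2}.
The Hessian is diagonal: diag(J_ss, J_tt). Second derivatives: J_ss(-4)=-1440, J_ss(-1)=180, J_ss(0)=-160, J_ss(2)=720; J_tt(-1)=-18, J_tt(2)=18.
Local maxima occur where both diagonal entries negative: (-4, -1), (0, -1). Count: 2.

2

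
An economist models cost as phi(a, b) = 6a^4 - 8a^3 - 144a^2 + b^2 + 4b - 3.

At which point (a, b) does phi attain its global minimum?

(4, -2)

phi(a,b) separates as P(a) + Q(b) − 3, so its minimum is min P + min Q − 3.
P'(a) = 24a(a - 4)(a + 3) vanishes at a ∈ {-3, 0, 4}; Q'(b) = 2b + 4 vanishes at b ∈ {-2}.
Local minima of P (where P''>0): P(-3)=-594, P(4)=-1280. Local minima of Q: Q(-2)=-4.
So the global minimum of phi is P(4) + Q(-2) − 3 = -1280 − 4 − 3 = -1287, attained at (4, -2).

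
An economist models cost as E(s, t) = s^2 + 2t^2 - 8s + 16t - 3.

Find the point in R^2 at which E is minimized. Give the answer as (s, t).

E(s,t) separates as P(s) + Q(t) − 3, so its minimum is min P + min Q − 3.
P'(s) = 2s - 8 vanishes at s ∈ {4}; Q'(t) = 4(t + 4) vanishes at t ∈ {-4}.
Local minima of P (where P''>0): P(4)=-16. Local minima of Q: Q(-4)=-32.
So the global minimum of E is P(4) + Q(-4) − 3 = -16 − 32 − 3 = -51, attained at (4, -4).

(4, -4)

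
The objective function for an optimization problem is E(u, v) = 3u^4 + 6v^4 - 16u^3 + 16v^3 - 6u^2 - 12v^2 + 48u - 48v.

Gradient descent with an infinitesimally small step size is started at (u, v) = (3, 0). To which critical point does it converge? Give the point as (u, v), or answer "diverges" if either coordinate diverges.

E is separable, so gradient descent decouples: u follows -∂E/∂u, v follows -∂E/∂v.
∂E/∂u = 12(u - 4)(u - 1)(u + 1); at u=3 this is -96, so u increases.
∂E/∂v = 24(v - 1)(v + 1)(v + 2); at v=0 this is -48, so v increases.
u converges to its nearest critical value 4 (a local min of the u-part); v converges to 1. The iterate converges to (4, 1).

(4, 1)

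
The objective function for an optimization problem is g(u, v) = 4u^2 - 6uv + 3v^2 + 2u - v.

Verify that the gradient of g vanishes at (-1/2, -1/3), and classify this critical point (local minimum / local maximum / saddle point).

∇g = (8u - 6v + 2, -6u + 6v - 1); substituting (-1/2, -1/3) gives ∇g = (0, 0), so (-1/2, -1/3) is indeed a critical point.
The Hessian of g is constant: H = [[8, -6], [-6, 6]].
det(H) = 8·6 − (-6)² = 12.
det(H) > 0 and tr(H) = 14 > 0, so H is positive definite and the point is a local minimum.

local minimum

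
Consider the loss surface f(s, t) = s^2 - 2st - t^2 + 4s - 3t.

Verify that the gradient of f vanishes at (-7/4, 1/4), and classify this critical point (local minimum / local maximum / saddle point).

saddle point

∇f = (2s - 2t + 4, -2s - 2t - 3); substituting (-7/4, 1/4) gives ∇f = (0, 0), so (-7/4, 1/4) is indeed a critical point.
The Hessian of f is constant: H = [[2, -2], [-2, -2]].
det(H) = 2·(-2) − (-2)² = -8.
Since det(H) < 0, H is indefinite and the critical point is a saddle point.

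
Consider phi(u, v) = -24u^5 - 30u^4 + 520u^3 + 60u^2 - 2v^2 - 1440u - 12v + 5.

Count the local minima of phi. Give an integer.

0

phi separates as a function of u plus a function of v, so ∇phi=0 decouples.
∂phi/∂u = -120(u - 3)(u - 1)(u + 1)(u + 4) = 0 at u ∈ {-4, -1, 1, 3}; ∂phi/∂v = -4(v + 3) = 0 at v ∈ {-3}.
The Hessian is diagonal: diag(phi_uu, phi_vv). Second derivatives: phi_uu(-4)=12600, phi_uu(-1)=-2880, phi_uu(1)=2400, phi_uu(3)=-6720; phi_vv(-3)=-4.
Local minima occur where both diagonal entries positive: none. Count: 0.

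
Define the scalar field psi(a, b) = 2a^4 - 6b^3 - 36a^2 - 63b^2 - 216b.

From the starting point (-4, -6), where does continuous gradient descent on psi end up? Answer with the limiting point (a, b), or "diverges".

psi is separable, so gradient descent decouples: a follows -∂psi/∂a, b follows -∂psi/∂b.
∂psi/∂a = 8a(a - 3)(a + 3); at a=-4 this is -224, so a increases.
∂psi/∂b = -18(b + 3)(b + 4); at b=-6 this is -108, so b increases.
a converges to its nearest critical value -3 (a local min of the a-part); b converges to -4. The iterate converges to (-3, -4).

(-3, -4)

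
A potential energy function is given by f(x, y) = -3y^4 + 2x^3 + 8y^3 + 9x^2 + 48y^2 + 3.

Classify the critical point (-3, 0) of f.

The mixed partial ∂²f/∂x∂y is 0, so the Hessian at any point is diag(f_xx, f_yy) = diag(6(2x + 3), 12(-3y^2 + 4y + 8)).
At (-3, 0): H = diag(-18, 96).
The eigenvalues have opposite signs, so H is indefinite: a saddle point.

saddle point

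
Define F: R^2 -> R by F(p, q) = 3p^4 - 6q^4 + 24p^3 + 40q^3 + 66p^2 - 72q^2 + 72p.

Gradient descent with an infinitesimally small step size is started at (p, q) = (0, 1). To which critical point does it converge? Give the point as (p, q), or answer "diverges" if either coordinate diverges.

F is separable, so gradient descent decouples: p follows -∂F/∂p, q follows -∂F/∂q.
∂F/∂p = 12(p + 1)(p + 2)(p + 3); at p=0 this is 72, so p decreases.
∂F/∂q = -24q(q - 3)(q - 2); at q=1 this is -48, so q increases.
p converges to its nearest critical value -1 (a local min of the p-part); q converges to 2. The iterate converges to (-1, 2).

(-1, 2)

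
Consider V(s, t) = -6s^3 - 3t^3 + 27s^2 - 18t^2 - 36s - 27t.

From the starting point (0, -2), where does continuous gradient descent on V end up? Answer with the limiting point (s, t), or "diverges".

V is separable, so gradient descent decouples: s follows -∂V/∂s, t follows -∂V/∂t.
∂V/∂s = -18(s - 2)(s - 1); at s=0 this is -36, so s increases.
∂V/∂t = -9(t + 1)(t + 3); at t=-2 this is 9, so t decreases.
s converges to its nearest critical value 1 (a local min of the s-part); t converges to -3. The iterate converges to (1, -3).

(1, -3)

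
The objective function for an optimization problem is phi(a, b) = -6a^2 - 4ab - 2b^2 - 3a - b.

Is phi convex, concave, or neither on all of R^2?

phi is quadratic, so its Hessian is the constant matrix H = [[-12, -4], [-4, -4]].
det(H) = 32, tr(H) = -16.
det(H) > 0 and tr(H) < 0, so H is negative definite everywhere: concave.

concave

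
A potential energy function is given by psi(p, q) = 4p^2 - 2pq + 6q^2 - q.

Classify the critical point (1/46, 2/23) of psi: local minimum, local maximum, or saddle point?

The Hessian of psi is constant: H = [[8, -2], [-2, 12]].
det(H) = 8·12 − (-2)² = 92.
det(H) > 0 and tr(H) = 20 > 0, so H is positive definite and the point is a local minimum.

local minimum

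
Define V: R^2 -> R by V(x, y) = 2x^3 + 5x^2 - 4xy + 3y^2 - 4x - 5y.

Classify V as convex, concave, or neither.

The term 2x^3 is cubic, so the Hessian is not constant.
∂²V/∂x² = 12x + 10, which takes both signs as x varies (negative for sufficiently negative x). A diagonal entry of the Hessian changing sign means the Hessian is neither positive- nor negative-semidefinite on all of R^2.

neither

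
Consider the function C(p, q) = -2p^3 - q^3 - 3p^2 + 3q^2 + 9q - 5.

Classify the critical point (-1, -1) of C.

The mixed partial ∂²C/∂p∂q is 0, so the Hessian at any point is diag(C_pp, C_qq) = diag(-6(2p + 1), 6(-q + 1)).
At (-1, -1): H = diag(6, 12).
Both eigenvalues are positive, so H is positive definite: a local minimum.

local minimum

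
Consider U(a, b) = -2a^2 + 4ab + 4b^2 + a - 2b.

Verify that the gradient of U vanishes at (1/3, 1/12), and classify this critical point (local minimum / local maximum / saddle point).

∇U = (-4a + 4b + 1, 4a + 8b - 2); substituting (1/3, 1/12) gives ∇U = (0, 0), so (1/3, 1/12) is indeed a critical point.
The Hessian of U is constant: H = [[-4, 4], [4, 8]].
det(H) = (-4)·8 − 4² = -48.
Since det(H) < 0, H is indefinite and the critical point is a saddle point.

saddle point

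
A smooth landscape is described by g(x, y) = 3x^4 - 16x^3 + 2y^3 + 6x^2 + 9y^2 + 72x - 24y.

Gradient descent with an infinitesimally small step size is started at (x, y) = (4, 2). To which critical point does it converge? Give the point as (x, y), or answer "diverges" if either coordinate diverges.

g is separable, so gradient descent decouples: x follows -∂g/∂x, y follows -∂g/∂y.
∂g/∂x = 12(x - 3)(x - 2)(x + 1); at x=4 this is 120, so x decreases.
∂g/∂y = 6(y - 1)(y + 4); at y=2 this is 36, so y decreases.
x converges to its nearest critical value 3 (a local min of the x-part); y converges to 1. The iterate converges to (3, 1).

(3, 1)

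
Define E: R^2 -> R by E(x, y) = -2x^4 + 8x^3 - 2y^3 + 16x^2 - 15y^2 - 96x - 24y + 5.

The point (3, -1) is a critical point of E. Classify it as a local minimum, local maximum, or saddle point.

local maximum

The mixed partial ∂²E/∂x∂y is 0, so the Hessian at any point is diag(E_xx, E_yy) = diag(8(-3x^2 + 6x + 4), -6(2y + 5)).
At (3, -1): H = diag(-40, -18).
Both eigenvalues are negative, so H is negative definite: a local maximum.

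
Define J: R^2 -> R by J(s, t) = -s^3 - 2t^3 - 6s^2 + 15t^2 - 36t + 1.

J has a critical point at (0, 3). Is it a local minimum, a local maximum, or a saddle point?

local maximum

The mixed partial ∂²J/∂s∂t is 0, so the Hessian at any point is diag(J_ss, J_tt) = diag(-6(s + 2), 6(-2t + 5)).
At (0, 3): H = diag(-12, -6).
Both eigenvalues are negative, so H is negative definite: a local maximum.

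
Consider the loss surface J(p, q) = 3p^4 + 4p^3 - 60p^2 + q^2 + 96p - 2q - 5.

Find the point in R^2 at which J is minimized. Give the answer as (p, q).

J(p,q) separates as A(p) + B(q) − 5, so its minimum is min A + min B − 5.
A'(p) = 12(p - 2)(p - 1)(p + 4) vanishes at p ∈ {-4, 1, 2}; B'(q) = 2q - 2 vanishes at q ∈ {1}.
Local minima of A (where A''>0): A(-4)=-832, A(2)=32. Local minima of B: B(1)=-1.
So the global minimum of J is A(-4) + B(1) − 5 = -832 − 1 − 5 = -838, attained at (-4, 1).

(-4, 1)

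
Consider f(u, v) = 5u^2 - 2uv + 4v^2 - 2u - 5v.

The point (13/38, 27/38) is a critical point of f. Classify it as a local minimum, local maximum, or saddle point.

local minimum

The Hessian of f is constant: H = [[10, -2], [-2, 8]].
det(H) = 10·8 − (-2)² = 76.
det(H) > 0 and tr(H) = 18 > 0, so H is positive definite and the point is a local minimum.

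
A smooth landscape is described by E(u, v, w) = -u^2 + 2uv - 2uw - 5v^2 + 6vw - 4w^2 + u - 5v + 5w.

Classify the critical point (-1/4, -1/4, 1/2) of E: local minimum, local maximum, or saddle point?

local maximum

The Hessian is constant: H = [[-2, 2, -2], [2, -10, 6], [-2, 6, -8]].
Leading principal minors: Δ₁ = -2, Δ₂ = 16, Δ₃ = -64.
The minors alternate sign starting negative (−, +, −), so H is negative definite: a local maximum.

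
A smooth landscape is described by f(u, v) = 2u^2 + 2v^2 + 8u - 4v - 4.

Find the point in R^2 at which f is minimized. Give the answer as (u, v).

f(u,v) separates as P(u) + Q(v) − 4, so its minimum is min P + min Q − 4.
P'(u) = 4u + 8 vanishes at u ∈ {-2}; Q'(v) = 4v - 4 vanishes at v ∈ {1}.
Local minima of P (where P''>0): P(-2)=-8. Local minima of Q: Q(1)=-2.
So the global minimum of f is P(-2) + Q(1) − 4 = -8 − 2 − 4 = -14, attained at (-2, 1).

(-2, 1)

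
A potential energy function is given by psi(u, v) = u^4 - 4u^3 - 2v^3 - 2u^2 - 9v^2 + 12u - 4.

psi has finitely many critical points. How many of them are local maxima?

1

psi separates as a function of u plus a function of v, so ∇psi=0 decouples.
∂psi/∂u = 4(u - 3)(u - 1)(u + 1) = 0 at u ∈ {-1, 1, 3}; ∂psi/∂v = -6v(v + 3) = 0 at v ∈ {-3, 0}.
The Hessian is diagonal: diag(psi_uu, psi_vv). Second derivatives: psi_uu(-1)=32, psi_uu(1)=-16, psi_uu(3)=32; psi_vv(-3)=18, psi_vv(0)=-18.
Local maxima occur where both diagonal entries negative: (1, 0). Count: 1.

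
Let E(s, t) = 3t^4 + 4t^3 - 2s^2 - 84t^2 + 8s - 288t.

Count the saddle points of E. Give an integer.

2

E separates as a function of s plus a function of t, so ∇E=0 decouples.
∂E/∂s = -4(s - 2) = 0 at s ∈ {2}; ∂E/∂t = 12(t - 4)(t + 2)(t + 3) = 0 at t ∈ {-3, -2, 4}.
The Hessian is diagonal: diag(E_ss, E_tt). Second derivatives: E_ss(2)=-4; E_tt(-3)=84, E_tt(-2)=-72, E_tt(4)=504.
Saddle points occur where the two diagonal entries have opposite signs: (2, -3), (2, 4). Count: 2.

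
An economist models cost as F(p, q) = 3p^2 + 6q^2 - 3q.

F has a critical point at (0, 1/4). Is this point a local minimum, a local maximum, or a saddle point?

local minimum

The Hessian of F is constant: H = [[6, 0], [0, 12]].
det(H) = 6·12 − 0² = 72.
det(H) > 0 and tr(H) = 18 > 0, so H is positive definite and the point is a local minimum.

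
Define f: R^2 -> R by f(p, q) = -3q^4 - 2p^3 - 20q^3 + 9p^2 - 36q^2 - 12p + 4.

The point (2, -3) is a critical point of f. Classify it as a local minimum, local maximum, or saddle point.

The mixed partial ∂²f/∂p∂q is 0, so the Hessian at any point is diag(f_pp, f_qq) = diag(6(-2p + 3), -12(3q^2 + 10q + 6)).
At (2, -3): H = diag(-6, -36).
Both eigenvalues are negative, so H is negative definite: a local maximum.

local maximum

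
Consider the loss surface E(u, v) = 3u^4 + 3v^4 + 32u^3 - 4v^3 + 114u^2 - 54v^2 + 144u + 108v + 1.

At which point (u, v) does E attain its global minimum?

(-1, -3)

E(u,v) separates as P(u) + Q(v) + 1, so its minimum is min P + min Q + 1.
P'(u) = 12(u + 1)(u + 3)(u + 4) vanishes at u ∈ {-4, -3, -1}; Q'(v) = 12(v - 3)(v - 1)(v + 3) vanishes at v ∈ {-3, 1, 3}.
Local minima of P (where P''>0): P(-4)=-32, P(-1)=-59. Local minima of Q: Q(-3)=-459, Q(3)=-27.
So the global minimum of E is P(-1) + Q(-3) + 1 = -59 − 459 + 1 = -517, attained at (-1, -3).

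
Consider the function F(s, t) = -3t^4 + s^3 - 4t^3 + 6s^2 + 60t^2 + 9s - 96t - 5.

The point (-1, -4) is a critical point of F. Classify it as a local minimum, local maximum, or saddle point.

The mixed partial ∂²F/∂s∂t is 0, so the Hessian at any point is diag(F_ss, F_tt) = diag(6(s + 2), 12(-3t^2 - 2t + 10)).
At (-1, -4): H = diag(6, -360).
The eigenvalues have opposite signs, so H is indefinite: a saddle point.

saddle point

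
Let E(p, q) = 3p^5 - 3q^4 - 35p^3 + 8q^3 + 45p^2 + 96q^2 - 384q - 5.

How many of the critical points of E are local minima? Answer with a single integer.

2

E separates as a function of p plus a function of q, so ∇E=0 decouples.
∂E/∂p = 15p(p - 2)(p - 1)(p + 3) = 0 at p ∈ {-3, 0, 1, 2}; ∂E/∂q = -12(q - 4)(q - 2)(q + 4) = 0 at q ∈ {-4, 2, 4}.
The Hessian is diagonal: diag(E_pp, E_qq). Second derivatives: E_pp(-3)=-900, E_pp(0)=90, E_pp(1)=-60, E_pp(2)=150; E_qq(-4)=-576, E_qq(2)=144, E_qq(4)=-192.
Local minima occur where both diagonal entries positive: (0, 2), (2, 2). Count: 2.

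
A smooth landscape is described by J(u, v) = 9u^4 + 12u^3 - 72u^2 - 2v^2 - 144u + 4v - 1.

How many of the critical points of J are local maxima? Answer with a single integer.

J separates as a function of u plus a function of v, so ∇J=0 decouples.
∂J/∂u = 36(u - 2)(u + 1)(u + 2) = 0 at u ∈ {-2, -1, 2}; ∂J/∂v = -4(v - 1) = 0 at v ∈ {1}.
The Hessian is diagonal: diag(J_uu, J_vv). Second derivatives: J_uu(-2)=144, J_uu(-1)=-108, J_uu(2)=432; J_vv(1)=-4.
Local maxima occur where both diagonal entries negative: (-1, 1). Count: 1.

1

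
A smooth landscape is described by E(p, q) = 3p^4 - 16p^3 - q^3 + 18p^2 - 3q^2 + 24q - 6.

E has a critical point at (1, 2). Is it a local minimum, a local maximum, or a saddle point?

local maximum

The mixed partial ∂²E/∂p∂q is 0, so the Hessian at any point is diag(E_pp, E_qq) = diag(12(3p^2 - 8p + 3), -6(q + 1)).
At (1, 2): H = diag(-24, -18).
Both eigenvalues are negative, so H is negative definite: a local maximum.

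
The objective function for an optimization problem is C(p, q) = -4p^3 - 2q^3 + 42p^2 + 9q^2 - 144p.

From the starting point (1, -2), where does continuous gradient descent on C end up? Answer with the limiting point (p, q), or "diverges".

C is separable, so gradient descent decouples: p follows -∂C/∂p, q follows -∂C/∂q.
∂C/∂p = -12(p - 4)(p - 3); at p=1 this is -72, so p increases.
∂C/∂q = -6q(q - 3); at q=-2 this is -60, so q increases.
p converges to its nearest critical value 3 (a local min of the p-part); q converges to 0. The iterate converges to (3, 0).

(3, 0)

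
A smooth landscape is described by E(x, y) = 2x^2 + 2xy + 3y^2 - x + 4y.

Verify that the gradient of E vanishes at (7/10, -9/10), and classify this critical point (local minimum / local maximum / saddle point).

local minimum

∇E = (4x + 2y - 1, 2x + 6y + 4); substituting (7/10, -9/10) gives ∇E = (0, 0), so (7/10, -9/10) is indeed a critical point.
The Hessian of E is constant: H = [[4, 2], [2, 6]].
det(H) = 4·6 − 2² = 20.
det(H) > 0 and tr(H) = 10 > 0, so H is positive definite and the point is a local minimum.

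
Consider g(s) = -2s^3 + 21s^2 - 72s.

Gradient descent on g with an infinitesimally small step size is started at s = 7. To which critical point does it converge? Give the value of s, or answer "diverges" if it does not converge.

diverges

g'(s) = -6(s - 4)(s - 3), so g'(7) = -72.
Gradient descent moves in the -g' direction, i.e. s is increasing.
There is no critical point above s=7, and g' keeps the same sign, so the iterate runs off to +∞.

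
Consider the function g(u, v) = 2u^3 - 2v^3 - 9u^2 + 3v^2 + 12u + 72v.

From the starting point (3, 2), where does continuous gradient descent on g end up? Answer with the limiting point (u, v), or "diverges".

g is separable, so gradient descent decouples: u follows -∂g/∂u, v follows -∂g/∂v.
∂g/∂u = 6(u - 2)(u - 1); at u=3 this is 12, so u decreases.
∂g/∂v = -6(v - 4)(v + 3); at v=2 this is 60, so v decreases.
u converges to its nearest critical value 2 (a local min of the u-part); v converges to -3. The iterate converges to (2, -3).

(2, -3)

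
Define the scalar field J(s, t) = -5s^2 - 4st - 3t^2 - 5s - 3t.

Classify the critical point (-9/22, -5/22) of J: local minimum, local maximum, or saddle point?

local maximum

The Hessian of J is constant: H = [[-10, -4], [-4, -6]].
det(H) = (-10)·(-6) − (-4)² = 44.
det(H) > 0 and tr(H) = -16 < 0, so H is negative definite and the point is a local maximum.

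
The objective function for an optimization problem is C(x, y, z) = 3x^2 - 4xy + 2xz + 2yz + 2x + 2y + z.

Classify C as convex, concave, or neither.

neither

C is quadratic, so its Hessian is the constant matrix H = [[6, -4, 2], [-4, 0, 2], [2, 2, 0]].
Leading principal minors: 6, -16, -56.
Neither pattern holds ⇒ H is indefinite ⇒ neither convex nor concave.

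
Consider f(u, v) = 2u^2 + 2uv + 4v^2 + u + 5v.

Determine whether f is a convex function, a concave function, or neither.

convex

f is quadratic, so its Hessian is the constant matrix H = [[4, 2], [2, 8]].
det(H) = 28, tr(H) = 12.
det(H) > 0 and tr(H) > 0, so H is positive definite everywhere: convex.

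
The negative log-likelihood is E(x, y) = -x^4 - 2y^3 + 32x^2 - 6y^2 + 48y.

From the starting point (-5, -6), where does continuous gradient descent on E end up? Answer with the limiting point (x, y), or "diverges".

diverges

E is separable, so gradient descent decouples: x follows -∂E/∂x, y follows -∂E/∂y.
∂E/∂x = -4x(x - 4)(x + 4); at x=-5 this is 180, so x decreases.
∂E/∂y = -6(y - 2)(y + 4); at y=-6 this is -96, so y increases.
The x-coordinate has no critical point in that direction and runs off to infinity.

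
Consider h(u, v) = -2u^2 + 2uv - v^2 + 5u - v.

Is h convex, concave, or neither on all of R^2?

concave

h is quadratic, so its Hessian is the constant matrix H = [[-4, 2], [2, -2]].
det(H) = 4, tr(H) = -6.
det(H) > 0 and tr(H) < 0, so H is negative definite everywhere: concave.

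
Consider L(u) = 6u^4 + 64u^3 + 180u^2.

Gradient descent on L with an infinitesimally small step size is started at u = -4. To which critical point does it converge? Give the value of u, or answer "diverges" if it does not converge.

-5

L'(u) = 24u(u + 3)(u + 5), so L'(-4) = 96.
Gradient descent moves in the -L' direction, i.e. u is decreasing.
The nearest critical point in that direction is u = -5, where L'' = 240 > 0 (a local minimum). The iterate converges there.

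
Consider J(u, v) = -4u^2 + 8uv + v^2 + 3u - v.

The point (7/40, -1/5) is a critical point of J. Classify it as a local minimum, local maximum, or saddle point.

saddle point

The Hessian of J is constant: H = [[-8, 8], [8, 2]].
det(H) = (-8)·2 − 8² = -80.
Since det(H) < 0, H is indefinite and the critical point is a saddle point.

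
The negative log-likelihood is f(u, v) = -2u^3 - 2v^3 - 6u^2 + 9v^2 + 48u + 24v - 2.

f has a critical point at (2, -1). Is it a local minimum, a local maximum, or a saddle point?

saddle point

The mixed partial ∂²f/∂u∂v is 0, so the Hessian at any point is diag(f_uu, f_vv) = diag(-12(u + 1), 6(-2v + 3)).
At (2, -1): H = diag(-36, 30).
The eigenvalues have opposite signs, so H is indefinite: a saddle point.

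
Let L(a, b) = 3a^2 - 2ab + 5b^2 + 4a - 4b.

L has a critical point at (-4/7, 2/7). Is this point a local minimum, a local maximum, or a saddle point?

The Hessian of L is constant: H = [[6, -2], [-2, 10]].
det(H) = 6·10 − (-2)² = 56.
det(H) > 0 and tr(H) = 16 > 0, so H is positive definite and the point is a local minimum.

local minimum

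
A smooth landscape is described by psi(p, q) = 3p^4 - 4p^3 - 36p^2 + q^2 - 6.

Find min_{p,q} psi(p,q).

-195

psi(p,q) separates as A(p) + B(q) − 6, so its minimum is min A + min B − 6.
A'(p) = 12p(p - 3)(p + 2) vanishes at p ∈ {-2, 0, 3}; B'(q) = 2q vanishes at q ∈ {0}.
Local minima of A (where A''>0): A(-2)=-64, A(3)=-189. Local minima of B: B(0)=0.
So the global minimum of psi is A(3) + B(0) − 6 = -189 + 0 − 6 = -195, attained at (3, 0).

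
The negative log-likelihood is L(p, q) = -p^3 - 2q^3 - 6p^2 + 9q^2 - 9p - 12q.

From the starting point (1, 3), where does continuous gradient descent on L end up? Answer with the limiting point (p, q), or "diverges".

L is separable, so gradient descent decouples: p follows -∂L/∂p, q follows -∂L/∂q.
∂L/∂p = -3(p + 1)(p + 3); at p=1 this is -24, so p increases.
∂L/∂q = -6(q - 2)(q - 1); at q=3 this is -12, so q increases.
The p-coordinate has no critical point in that direction and runs off to infinity.

diverges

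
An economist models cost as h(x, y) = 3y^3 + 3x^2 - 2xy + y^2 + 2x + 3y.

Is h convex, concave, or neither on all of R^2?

neither

The term 3y^3 is cubic, so the Hessian is not constant.
∂²h/∂y² = 18y + 2, which takes both signs as y varies (negative for sufficiently negative y). A diagonal entry of the Hessian changing sign means the Hessian is neither positive- nor negative-semidefinite on all of R^2.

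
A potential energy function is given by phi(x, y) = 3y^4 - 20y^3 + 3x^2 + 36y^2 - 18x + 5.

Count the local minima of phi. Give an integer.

phi separates as a function of x plus a function of y, so ∇phi=0 decouples.
∂phi/∂x = 6(x - 3) = 0 at x ∈ {3}; ∂phi/∂y = 12y(y - 3)(y - 2) = 0 at y ∈ {0, 2, 3}.
The Hessian is diagonal: diag(phi_xx, phi_yy). Second derivatives: phi_xx(3)=6; phi_yy(0)=72, phi_yy(2)=-24, phi_yy(3)=36.
Local minima occur where both diagonal entries positive: (3, 0), (3, 3). Count: 2.

2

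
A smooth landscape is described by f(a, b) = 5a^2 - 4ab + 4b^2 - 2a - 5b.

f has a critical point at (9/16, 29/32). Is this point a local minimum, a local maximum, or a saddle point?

The Hessian of f is constant: H = [[10, -4], [-4, 8]].
det(H) = 10·8 − (-4)² = 64.
det(H) > 0 and tr(H) = 18 > 0, so H is positive definite and the point is a local minimum.

local minimum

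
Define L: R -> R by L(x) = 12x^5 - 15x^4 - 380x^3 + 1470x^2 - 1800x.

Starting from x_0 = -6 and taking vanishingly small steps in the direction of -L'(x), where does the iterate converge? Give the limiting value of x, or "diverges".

L'(x) = 60(x - 3)(x - 2)(x - 1)(x + 5), so L'(-6) = 30240.
Gradient descent moves in the -L' direction, i.e. x is decreasing.
There is no critical point below x=-6, and L' keeps the same sign, so the iterate runs off to −∞.

diverges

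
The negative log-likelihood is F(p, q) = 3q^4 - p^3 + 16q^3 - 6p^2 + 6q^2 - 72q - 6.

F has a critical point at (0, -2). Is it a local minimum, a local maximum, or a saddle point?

The mixed partial ∂²F/∂p∂q is 0, so the Hessian at any point is diag(F_pp, F_qq) = diag(-6(p + 2), 12(3q^2 + 8q + 1)).
At (0, -2): H = diag(-12, -36).
Both eigenvalues are negative, so H is negative definite: a local maximum.

local maximum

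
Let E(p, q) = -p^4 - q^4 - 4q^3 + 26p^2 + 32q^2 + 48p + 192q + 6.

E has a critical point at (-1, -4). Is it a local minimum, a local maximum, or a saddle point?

saddle point

The mixed partial ∂²E/∂p∂q is 0, so the Hessian at any point is diag(E_pp, E_qq) = diag(4(-3p^2 + 13), 4(-3q^2 - 6q + 16)).
At (-1, -4): H = diag(40, -32).
The eigenvalues have opposite signs, so H is indefinite: a saddle point.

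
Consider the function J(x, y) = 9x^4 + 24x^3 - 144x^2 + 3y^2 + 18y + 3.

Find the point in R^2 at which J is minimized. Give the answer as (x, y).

(-4, -3)

J(x,y) separates as P(x) + Q(y) + 3, so its minimum is min P + min Q + 3.
P'(x) = 36x(x - 2)(x + 4) vanishes at x ∈ {-4, 0, 2}; Q'(y) = 6y + 18 vanishes at y ∈ {-3}.
Local minima of P (where P''>0): P(-4)=-1536, P(2)=-240. Local minima of Q: Q(-3)=-27.
So the global minimum of J is P(-4) + Q(-3) + 3 = -1536 − 27 + 3 = -1560, attained at (-4, -3).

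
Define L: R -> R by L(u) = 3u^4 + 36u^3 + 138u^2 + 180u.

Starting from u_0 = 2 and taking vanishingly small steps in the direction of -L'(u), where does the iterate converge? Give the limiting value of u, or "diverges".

L'(u) = 12(u + 1)(u + 3)(u + 5), so L'(2) = 1260.
Gradient descent moves in the -L' direction, i.e. u is decreasing.
The nearest critical point in that direction is u = -1, where L'' = 96 > 0 (a local minimum). The iterate converges there.

-1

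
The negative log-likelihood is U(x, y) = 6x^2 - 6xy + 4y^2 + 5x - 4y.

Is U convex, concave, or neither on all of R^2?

U is quadratic, so its Hessian is the constant matrix H = [[12, -6], [-6, 8]].
det(H) = 60, tr(H) = 20.
det(H) > 0 and tr(H) > 0, so H is positive definite everywhere: convex.

convex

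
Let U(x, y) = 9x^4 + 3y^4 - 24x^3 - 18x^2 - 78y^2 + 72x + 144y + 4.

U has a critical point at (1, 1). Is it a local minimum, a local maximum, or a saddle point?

The mixed partial ∂²U/∂x∂y is 0, so the Hessian at any point is diag(U_xx, U_yy) = diag(36(3x^2 - 4x - 1), 12(3y^2 - 13)).
At (1, 1): H = diag(-72, -120).
Both eigenvalues are negative, so H is negative definite: a local maximum.

local maximum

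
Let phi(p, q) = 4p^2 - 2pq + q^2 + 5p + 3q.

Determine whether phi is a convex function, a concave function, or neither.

phi is quadratic, so its Hessian is the constant matrix H = [[8, -2], [-2, 2]].
det(H) = 12, tr(H) = 10.
det(H) > 0 and tr(H) > 0, so H is positive definite everywhere: convex.

convex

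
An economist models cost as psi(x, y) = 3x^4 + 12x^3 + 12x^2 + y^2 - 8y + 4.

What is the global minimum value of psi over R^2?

-12

psi(x,y) separates as P(x) + Q(y) + 4, so its minimum is min P + min Q + 4.
P'(x) = 12x(x + 1)(x + 2) vanishes at x ∈ {-2, -1, 0}; Q'(y) = 2y - 8 vanishes at y ∈ {4}.
Local minima of P (where P''>0): P(-2)=0, P(0)=0. Local minima of Q: Q(4)=-16.
So the global minimum of psi is P(-2) + Q(4) + 4 = 0 − 16 + 4 = -12, attained at (-2, 4).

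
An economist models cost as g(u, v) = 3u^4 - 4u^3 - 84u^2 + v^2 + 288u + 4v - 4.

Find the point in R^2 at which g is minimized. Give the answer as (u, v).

(-4, -2)

g(u,v) separates as P(u) + Q(v) − 4, so its minimum is min P + min Q − 4.
P'(u) = 12(u - 3)(u - 2)(u + 4) vanishes at u ∈ {-4, 2, 3}; Q'(v) = 2v + 4 vanishes at v ∈ {-2}.
Local minima of P (where P''>0): P(-4)=-1472, P(3)=243. Local minima of Q: Q(-2)=-4.
So the global minimum of g is P(-4) + Q(-2) − 4 = -1472 − 4 − 4 = -1480, attained at (-4, -2).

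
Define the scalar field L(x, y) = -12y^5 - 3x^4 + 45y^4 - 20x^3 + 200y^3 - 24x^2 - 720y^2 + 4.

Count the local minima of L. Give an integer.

2

L separates as a function of x plus a function of y, so ∇L=0 decouples.
∂L/∂x = -12x(x + 1)(x + 4) = 0 at x ∈ {-4, -1, 0}; ∂L/∂y = -60y(y - 4)(y - 2)(y + 3) = 0 at y ∈ {-3, 0, 2, 4}.
The Hessian is diagonal: diag(L_xx, L_yy). Second derivatives: L_xx(-4)=-144, L_xx(-1)=36, L_xx(0)=-48; L_yy(-3)=6300, L_yy(0)=-1440, L_yy(2)=1200, L_yy(4)=-3360.
Local minima occur where both diagonal entries positive: (-1, -3), (-1, 2). Count: 2.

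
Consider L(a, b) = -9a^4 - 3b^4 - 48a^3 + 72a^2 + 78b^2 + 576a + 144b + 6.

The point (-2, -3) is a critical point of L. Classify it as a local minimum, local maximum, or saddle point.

The mixed partial ∂²L/∂a∂b is 0, so the Hessian at any point is diag(L_aa, L_bb) = diag(36(-3a^2 - 8a + 4), 12(-3b^2 + 13)).
At (-2, -3): H = diag(288, -168).
The eigenvalues have opposite signs, so H is indefinite: a saddle point.

saddle point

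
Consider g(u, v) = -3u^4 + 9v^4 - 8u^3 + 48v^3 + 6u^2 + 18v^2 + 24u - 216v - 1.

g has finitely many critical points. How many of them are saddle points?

5

g separates as a function of u plus a function of v, so ∇g=0 decouples.
∂g/∂u = -12(u - 1)(u + 1)(u + 2) = 0 at u ∈ {-2, -1, 1}; ∂g/∂v = 36(v - 1)(v + 2)(v + 3) = 0 at v ∈ {-3, -2, 1}.
The Hessian is diagonal: diag(g_uu, g_vv). Second derivatives: g_uu(-2)=-36, g_uu(-1)=24, g_uu(1)=-72; g_vv(-3)=144, g_vv(-2)=-108, g_vv(1)=432.
Saddle points occur where the two diagonal entries have opposite signs: (-2, -3), (-2, 1), (-1, -2), (1, -3), (1, 1). Count: 5.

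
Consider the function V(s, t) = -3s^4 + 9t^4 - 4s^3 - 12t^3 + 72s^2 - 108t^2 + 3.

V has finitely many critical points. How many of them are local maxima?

V separates as a function of s plus a function of t, so ∇V=0 decouples.
∂V/∂s = -12s(s - 3)(s + 4) = 0 at s ∈ {-4, 0, 3}; ∂V/∂t = 36t(t - 3)(t + 2) = 0 at t ∈ {-2, 0, 3}.
The Hessian is diagonal: diag(V_ss, V_tt). Second derivatives: V_ss(-4)=-336, V_ss(0)=144, V_ss(3)=-252; V_tt(-2)=360, V_tt(0)=-216, V_tt(3)=540.
Local maxima occur where both diagonal entries negative: (-4, 0), (3, 0). Count: 2.

2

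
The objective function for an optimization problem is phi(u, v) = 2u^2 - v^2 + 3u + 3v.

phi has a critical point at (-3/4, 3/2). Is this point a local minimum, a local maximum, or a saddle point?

The Hessian of phi is constant: H = [[4, 0], [0, -2]].
det(H) = 4·(-2) − 0² = -8.
Since det(H) < 0, H is indefinite and the critical point is a saddle point.

saddle point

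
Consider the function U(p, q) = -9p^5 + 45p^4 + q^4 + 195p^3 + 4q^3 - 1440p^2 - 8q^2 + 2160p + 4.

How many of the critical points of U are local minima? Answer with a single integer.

U separates as a function of p plus a function of q, so ∇U=0 decouples.
∂U/∂p = -45(p - 4)(p - 3)(p - 1)(p + 4) = 0 at p ∈ {-4, 1, 3, 4}; ∂U/∂q = 4q(q - 1)(q + 4) = 0 at q ∈ {-4, 0, 1}.
The Hessian is diagonal: diag(U_pp, U_qq). Second derivatives: U_pp(-4)=12600, U_pp(1)=-1350, U_pp(3)=630, U_pp(4)=-1080; U_qq(-4)=80, U_qq(0)=-16, U_qq(1)=20.
Local minima occur where both diagonal entries positive: (-4, -4), (-4, 1), (3, -4), (3, 1). Count: 4.

4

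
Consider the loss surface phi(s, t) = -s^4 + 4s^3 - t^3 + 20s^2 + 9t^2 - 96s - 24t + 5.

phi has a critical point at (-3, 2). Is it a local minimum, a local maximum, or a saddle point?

saddle point

The mixed partial ∂²phi/∂s∂t is 0, so the Hessian at any point is diag(phi_ss, phi_tt) = diag(4(-3s^2 + 6s + 10), 6(-t + 3)).
At (-3, 2): H = diag(-140, 6).
The eigenvalues have opposite signs, so H is indefinite: a saddle point.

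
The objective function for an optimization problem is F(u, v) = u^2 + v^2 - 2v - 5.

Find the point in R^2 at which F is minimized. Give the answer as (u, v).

F(u,v) separates as P(u) + Q(v) − 5, so its minimum is min P + min Q − 5.
P'(u) = 2u vanishes at u ∈ {0}; Q'(v) = 2v - 2 vanishes at v ∈ {1}.
Local minima of P (where P''>0): P(0)=0. Local minima of Q: Q(1)=-1.
So the global minimum of F is P(0) + Q(1) − 5 = 0 − 1 − 5 = -6, attained at (0, 1).

(0, 1)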